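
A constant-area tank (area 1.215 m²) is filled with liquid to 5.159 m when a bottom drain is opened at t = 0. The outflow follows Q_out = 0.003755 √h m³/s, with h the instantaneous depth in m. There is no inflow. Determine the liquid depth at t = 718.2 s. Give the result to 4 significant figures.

1.349 m

With no inflow, A dh/dt = −0.003755 √h.
This is separable: 2 d(√h)/dt = −0.003755/A, so √h = √h₀ − (0.003755/(2A)) t.
√h = √5.159 − 0.003755·718.2/(2·1.215) = 2.27134 − 1.10981 = 1.16153.
h = 1.16153² = 1.34916 m.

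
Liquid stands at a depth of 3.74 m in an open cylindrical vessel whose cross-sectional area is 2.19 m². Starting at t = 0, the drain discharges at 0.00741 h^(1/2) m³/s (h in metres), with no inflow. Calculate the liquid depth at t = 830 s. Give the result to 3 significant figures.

0.281 m

Mass balance (ρ constant): A dh/dt = −0.00741 √h.
This is separable: 2 d(√h)/dt = −0.00741/A, so √h = √h₀ − (0.00741/(2A)) t.
√h = √3.74 − 0.00741·830/(2·2.19) = 1.9339 − 1.4042 = 0.52973.
h = 0.52973² = 0.28061 m.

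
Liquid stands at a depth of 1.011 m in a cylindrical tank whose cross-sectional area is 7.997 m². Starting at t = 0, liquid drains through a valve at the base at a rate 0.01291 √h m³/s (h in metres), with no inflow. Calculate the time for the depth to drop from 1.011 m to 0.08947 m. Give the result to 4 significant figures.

875.1 s

Unsteady balance on liquid volume: A dh/dt = −0.01291 √h.
This is separable: 2 d(√h)/dt = −0.01291/A, so √h = √h₀ − (0.01291/(2A)) t.
t = 2A(√h₀ − √h)/0.01291 = 2·7.997·(√1.011 − √0.08947)/0.01291
  = 15.9940 × (1.00548 − 0.299115) / 0.01291 = 875.110 s.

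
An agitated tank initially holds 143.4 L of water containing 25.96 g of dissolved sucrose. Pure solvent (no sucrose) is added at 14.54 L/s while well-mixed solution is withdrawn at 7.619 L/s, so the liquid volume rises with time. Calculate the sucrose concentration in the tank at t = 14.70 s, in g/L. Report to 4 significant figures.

0.05869 g/L

Total volume: dV/dt = Q_in − Q_out = 6.92100 L/s, so V(t) = 143.4 + 6.92100 t and V(14.70) = 245.139 L.
No sucrose enters, so dm/dt = −Q_out · (m/V).
Separate: dm/m = −Q_out dt/V(t) ⇒ ln(m/m₀) = −(Q_out/(Q_in−Q_out)) ln(V/V₀).
m = m₀ (V₀/V)^(Q_out/(Q_in−Q_out)) = 25.96 × (143.4/245.139)^(1.10085) = 14.3866 g.
C = m/V = 14.3866/245.139 = 0.0586875 g/L.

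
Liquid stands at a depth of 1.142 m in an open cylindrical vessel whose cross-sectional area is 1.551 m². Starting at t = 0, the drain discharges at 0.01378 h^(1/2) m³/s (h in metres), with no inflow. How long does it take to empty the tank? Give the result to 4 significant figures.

240.6 s

Mass balance (ρ constant): A dh/dt = −0.01378 √h.
This is separable: 2 d(√h)/dt = −0.01378/A, so √h = √h₀ − (0.01378/(2A)) t.
Set h = 0: 2√h₀ = (0.01378/A) t_empty ⇒ t_empty = 2A√h₀/0.01378.
t_empty = 2·1.551·√1.142/0.01378 = 3.10200·1.06864/0.01378 = 240.561 s.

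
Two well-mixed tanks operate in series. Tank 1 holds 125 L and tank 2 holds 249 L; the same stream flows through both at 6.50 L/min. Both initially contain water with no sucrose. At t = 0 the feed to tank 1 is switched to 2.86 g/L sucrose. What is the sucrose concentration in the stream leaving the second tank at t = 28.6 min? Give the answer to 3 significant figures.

Species balance on tank i: dCᵢ/dt = (Cᵢ₋₁ − Cᵢ)/τᵢ with τᵢ = Vᵢ/Q.
τ₁ = 125/6.50 = 19.231 min; τ₂ = 249/6.50 = 38.308 min.
Solving the cascade with C₁(0)=C₂(0)=0 gives C₂(t) = C_in[1 − (τ₁ e^(−t/τ₁) − τ₂ e^(−t/τ₂))/(τ₁ − τ₂)].
At t = 28.6: e^(−t/τ₁) = 0.22600, e^(−t/τ₂) = 0.47398.
C₂ = 2.86·[1 − (19.231·0.22600 − 38.308·0.47398)/(-19.077)] = 2.86·0.27604 = 0.78948 g/L.

0.789 g/L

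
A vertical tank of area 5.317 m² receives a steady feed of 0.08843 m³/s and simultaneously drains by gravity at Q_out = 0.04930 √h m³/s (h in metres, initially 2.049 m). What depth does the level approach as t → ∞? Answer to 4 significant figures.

A dh/dt = Q_in − 0.04930 √h. Steady state requires inflow = outflow:
Q_in = 0.04930 √h_ss ⇒ √h_ss = 0.08843/0.04930 = 1.79371.
h_ss = 1.79371² = 3.21740 m. (Since h₀ = 2.049 m < h_ss, the level will rise toward this value.)

3.217 m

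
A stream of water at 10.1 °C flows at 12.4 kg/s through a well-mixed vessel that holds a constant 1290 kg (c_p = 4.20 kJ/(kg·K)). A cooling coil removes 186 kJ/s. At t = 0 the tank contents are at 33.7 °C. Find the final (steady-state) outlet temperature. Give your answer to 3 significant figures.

Energy balance: M c_p dT/dt = ṁ c_p (T_in − T) − 186.
At steady state dT/dt = 0 ⇒ T_ss = T_in − Q̇/(ṁ c_p) = 10.1 − 186/(12.4·4.20) = 6.5286 °C.

6.53 °C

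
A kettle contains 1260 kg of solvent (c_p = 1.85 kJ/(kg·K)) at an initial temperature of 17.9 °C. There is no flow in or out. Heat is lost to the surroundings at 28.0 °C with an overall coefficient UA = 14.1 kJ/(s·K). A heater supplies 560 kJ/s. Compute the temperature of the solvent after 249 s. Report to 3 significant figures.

56.7 °C

M c_p dT/dt = −UA(T − T_amb) + Q̇.
dT/dt = (T_ss − T)/τ with T_ss = T_amb + Q̇/UA = 28.0 + 560/14.1 = 67.716 °C, τ = M c_p/UA = 1260·1.85/14.1 = 165.32 s.
T approaches T_ss exponentially: T(t) = T_ss + (T₀ − T_ss) e^(−t/τ).
T(249) = 67.716 + (-49.816)·0.22176 = 56.669 °C.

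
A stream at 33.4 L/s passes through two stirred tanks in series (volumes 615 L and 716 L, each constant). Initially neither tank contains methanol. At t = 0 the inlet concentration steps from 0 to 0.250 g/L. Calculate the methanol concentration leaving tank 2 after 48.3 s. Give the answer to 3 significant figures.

0.174 g/L

Time constants: τᵢ = Vᵢ/Q for each well-mixed tank.
τ₁ = 615/33.4 = 18.413 s; τ₂ = 716/33.4 = 21.437 s.
Solving the cascade with C₁(0)=C₂(0)=0 gives C₂(t) = C_in[1 − (τ₁ e^(−t/τ₁) − τ₂ e^(−t/τ₂))/(τ₁ − τ₂)].
At t = 48.3: e^(−t/τ₁) = 0.072576, e^(−t/τ₂) = 0.10507.
C₂ = 0.250·[1 − (18.413·0.072576 − 21.437·0.10507)/(-3.0240)] = 0.250·0.69705 = 0.17426 g/L.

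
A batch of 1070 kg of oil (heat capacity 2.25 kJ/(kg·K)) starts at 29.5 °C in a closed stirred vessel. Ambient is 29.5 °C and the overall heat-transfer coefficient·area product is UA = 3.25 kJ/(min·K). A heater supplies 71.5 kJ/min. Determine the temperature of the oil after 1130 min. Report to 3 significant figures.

M c_p dT/dt = −UA(T − T_amb) + Q̇.
dT/dt = (T_ss − T)/τ with T_ss = T_amb + Q̇/UA = 29.5 + 71.5/3.25 = 51.500 °C, τ = M c_p/UA = 1070·2.25/3.25 = 740.77 min.
Solution: T(t) = T_ss + (T₀ − T_ss) e^(−t/τ).
T(1130) = 51.500 + (-22.000)·0.21753 = 46.714 °C.

46.7 °C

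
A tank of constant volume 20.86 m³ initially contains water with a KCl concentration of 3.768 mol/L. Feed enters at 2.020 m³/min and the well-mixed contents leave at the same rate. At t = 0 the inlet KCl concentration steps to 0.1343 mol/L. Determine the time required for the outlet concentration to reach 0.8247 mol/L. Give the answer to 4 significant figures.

Species balance: V dC/dt = Q(C_in − C) ⇒ τ = V/Q = 10.3267 min.
C(t) = C_in + (C₀ − C_in) e^(−t/τ). Set C = 0.8247 and solve for t:
e^(−t/τ) = (C − C_in)/(C₀ − C_in) = (0.8247 − 0.1343)/(3.768 − 0.1343) = 0.189999
t = −τ ln(…) = 10.3267 × 1.66074 = 17.1500 min.

17.15 min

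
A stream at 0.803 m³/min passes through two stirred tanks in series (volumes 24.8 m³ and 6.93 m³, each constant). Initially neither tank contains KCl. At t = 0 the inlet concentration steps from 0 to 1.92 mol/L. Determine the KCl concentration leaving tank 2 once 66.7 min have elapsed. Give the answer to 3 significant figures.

1.61 mol/L

Time constants: τᵢ = Vᵢ/Q for each well-mixed tank.
τ₁ = 24.8/0.803 = 30.884 min; τ₂ = 6.93/0.803 = 8.6301 min.
Solving the cascade with C₁(0)=C₂(0)=0 gives C₂(t) = C_in[1 − (τ₁ e^(−t/τ₁) − τ₂ e^(−t/τ₂))/(τ₁ − τ₂)].
At t = 66.7: e^(−t/τ₁) = 0.11536, e^(−t/τ₂) = 0.00044000.
C₂ = 1.92·[1 − (30.884·0.11536 − 8.6301·0.00044000)/(22.254)] = 1.92·0.84007 = 1.6129 mol/L.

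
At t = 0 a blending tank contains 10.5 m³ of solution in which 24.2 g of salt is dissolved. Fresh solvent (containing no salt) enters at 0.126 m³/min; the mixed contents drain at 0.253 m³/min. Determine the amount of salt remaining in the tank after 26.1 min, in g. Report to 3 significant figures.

11.4 g

Let m(t) be the amount of salt. Volume: V(t) = V₀ + (Q_in − Q_out) t = 10.5 − 0.12700 t; V(26.1) = 7.1853 m³.
Species balance (pure solvent in): dm/dt = −Q_out · m/V(t).
dm/m = −Q_out dt/(V₀ − 0.12700 t); integrating gives ln(m/m₀) = −(Q_out/(Q_in−Q_out)) ln(V/V₀).
m = m₀ (V₀/V)^(Q_out/(Q_in−Q_out)) = 24.2 × (10.5/7.1853)^(-1.9921) = 11.366 g.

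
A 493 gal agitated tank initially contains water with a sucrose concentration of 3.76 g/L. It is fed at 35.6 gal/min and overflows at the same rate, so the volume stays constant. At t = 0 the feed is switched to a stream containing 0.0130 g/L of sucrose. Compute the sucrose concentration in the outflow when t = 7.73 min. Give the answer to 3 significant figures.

2.16 g/L

Mass balance on the solute (V constant): V dC/dt = Q(C_in − C).
So dC/dt = (C_in − C)/τ with τ = V/Q = 493/35.6 = 13.848 min.
This is linear first-order; C(t) = C_in + (C₀ − C_in) e^(−t/τ).
C(7.73) = 0.0130 + (3.76 − 0.0130)·e^(−7.73/13.848) = 0.0130 + (3.7470)·0.57224 = 2.1572 g/L.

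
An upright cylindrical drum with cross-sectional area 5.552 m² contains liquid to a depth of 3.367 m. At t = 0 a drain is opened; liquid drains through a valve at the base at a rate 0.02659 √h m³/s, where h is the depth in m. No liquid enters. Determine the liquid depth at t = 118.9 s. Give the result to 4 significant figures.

Unsteady balance on liquid volume: A dh/dt = −0.02659 √h.
This is separable: 2 d(√h)/dt = −0.02659/A, so √h = √h₀ − (0.02659/(2A)) t.
√h = √3.367 − 0.02659·118.9/(2·5.552) = 1.83494 − 0.284722 = 1.55022.
h = 1.55022² = 2.40317 m.

2.403 m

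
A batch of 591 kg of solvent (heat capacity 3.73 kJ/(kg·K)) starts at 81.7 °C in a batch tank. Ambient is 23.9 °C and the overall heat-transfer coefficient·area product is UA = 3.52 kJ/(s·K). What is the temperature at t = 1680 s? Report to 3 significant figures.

27.9 °C

Lumped-capacitance energy balance: M c_p dT/dt = UA(T_amb − T).
dT/dt = (T_ss − T)/τ with T_ss = T_amb = 23.900 °C, τ = M c_p/UA = 591·3.73/3.52 = 626.26 s.
This is linear first-order; T(t) = T_ss + (T₀ − T_ss) e^(−t/τ).
T(1680) = 23.900 + (57.800)·0.068385 = 27.853 °C.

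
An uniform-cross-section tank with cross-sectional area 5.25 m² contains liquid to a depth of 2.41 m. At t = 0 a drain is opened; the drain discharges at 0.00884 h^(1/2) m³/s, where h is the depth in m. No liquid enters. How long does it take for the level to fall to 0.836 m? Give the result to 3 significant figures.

758 s

With no inflow, A dh/dt = −0.00884 √h.
Separate and integrate: 2(√h − √h₀) = −(0.00884/A) t.
t = 2A(√h₀ − √h)/0.00884 = 2·5.25·(√2.41 − √0.836)/0.00884
  = 10.500 × (1.5524 − 0.91433) / 0.00884 = 757.91 s.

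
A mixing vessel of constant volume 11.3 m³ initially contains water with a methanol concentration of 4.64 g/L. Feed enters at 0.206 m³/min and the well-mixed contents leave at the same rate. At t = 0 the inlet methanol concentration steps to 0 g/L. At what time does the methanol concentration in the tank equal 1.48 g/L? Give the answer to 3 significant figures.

Unsteady species balance (constant V, well mixed): V dC/dt = Q(C_in − C), so τ = V/Q = 54.854 min.
C(t) = C_in + (C₀ − C_in) e^(−t/τ). Set C = 1.48 and solve for t:
e^(−t/τ) = (C − C_in)/(C₀ − C_in) = (1.48 − 0)/(4.64 − 0) = 0.31897
t = −τ ln(…) = 54.854 × 1.1427 = 62.681 min.

62.7 min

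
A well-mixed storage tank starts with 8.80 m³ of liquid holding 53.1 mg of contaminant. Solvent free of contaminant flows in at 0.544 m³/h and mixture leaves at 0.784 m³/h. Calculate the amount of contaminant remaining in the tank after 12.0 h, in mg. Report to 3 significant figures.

14.5 mg

Let m(t) be the amount of contaminant. Volume: V(t) = V₀ + (Q_in − Q_out) t = 8.80 − 0.24000 t; V(12.0) = 5.9200 m³.
Solute balance: dm/dt = 0 − Q_out C = −Q_out m/V(t).
Separate: dm/m = −Q_out dt/V(t) ⇒ ln(m/m₀) = −(Q_out/(Q_in−Q_out)) ln(V/V₀).
m = m₀ (V₀/V)^(Q_out/(Q_in−Q_out)) = 53.1 × (8.80/5.9200)^(-3.2667) = 14.545 mg.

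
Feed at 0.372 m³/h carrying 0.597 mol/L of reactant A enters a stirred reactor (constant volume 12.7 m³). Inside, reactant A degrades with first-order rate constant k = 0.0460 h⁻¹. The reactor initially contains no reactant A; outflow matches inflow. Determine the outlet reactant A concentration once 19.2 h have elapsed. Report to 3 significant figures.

0.178 mol/L

V dC/dt = Q(C_in − C) − k V C.
This is linear with rate a = Q/V + k = 0.075291 h⁻¹.
C_ss = Q C_in/(Q + kV) = 0.23226 mol/L; C(t) = C_ss + (C₀ − C_ss) e^(−a t).
C(19.2) = 0.23226 + (-0.23226)·e^(−0.075291·19.2) = 0.23226 + (-0.23226)·0.23561 = 0.17754 mol/L.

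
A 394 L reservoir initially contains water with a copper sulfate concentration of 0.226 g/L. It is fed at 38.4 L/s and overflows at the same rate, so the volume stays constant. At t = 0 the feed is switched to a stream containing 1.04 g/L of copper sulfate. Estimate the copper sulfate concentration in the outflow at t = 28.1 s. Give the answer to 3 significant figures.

0.987 g/L

Accumulation = in − out for the solute gives V dC/dt = Q(C_in − C).
So dC/dt = (C_in − C)/τ with τ = V/Q = 394/38.4 = 10.260 s.
Integrating: C(t) = C_in + (C₀ − C_in) e^(−t/τ).
C(28.1) = 1.04 + (0.226 − 1.04)·e^(−28.1/10.260) = 1.04 + (-0.81400)·0.064656 = 0.98737 g/L.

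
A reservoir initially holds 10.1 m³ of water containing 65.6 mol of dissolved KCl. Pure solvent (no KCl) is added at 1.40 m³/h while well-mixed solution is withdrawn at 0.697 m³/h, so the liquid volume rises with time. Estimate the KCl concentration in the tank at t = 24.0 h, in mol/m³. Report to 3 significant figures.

0.918 mol/m³

Total volume: dV/dt = Q_in − Q_out = 0.70300 m³/h, so V(t) = 10.1 + 0.70300 t and V(24.0) = 26.972 m³.
No KCl enters, so dm/dt = −Q_out · (m/V).
Separate: dm/m = −Q_out dt/V(t) ⇒ ln(m/m₀) = −(Q_out/(Q_in−Q_out)) ln(V/V₀).
m = m₀ (V₀/V)^(Q_out/(Q_in−Q_out)) = 65.6 × (10.1/26.972)^(0.99147) = 24.772 mol.
C = m/V = 24.772/26.972 = 0.91842 mol/m³.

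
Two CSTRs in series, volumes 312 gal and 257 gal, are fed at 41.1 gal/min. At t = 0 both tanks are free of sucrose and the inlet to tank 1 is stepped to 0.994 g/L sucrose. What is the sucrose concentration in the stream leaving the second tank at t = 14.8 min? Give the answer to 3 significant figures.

Each tank obeys Vᵢ dCᵢ/dt = Q(Cᵢ₋₁ − Cᵢ), so τᵢ = Vᵢ/Q.
τ₁ = 312/41.1 = 7.5912 min; τ₂ = 257/41.1 = 6.2530 min.
Tank 1: C₁ = C_in(1 − e^(−t/τ₁)). Tank 2 (τ₁ ≠ τ₂): C₂ = C_in[1 − (τ₁ e^(−t/τ₁) − τ₂ e^(−t/τ₂))/(τ₁ − τ₂)].
At t = 14.8: e^(−t/τ₁) = 0.14233, e^(−t/τ₂) = 0.093776.
C₂ = 0.994·[1 − (7.5912·0.14233 − 6.2530·0.093776)/(1.3382)] = 0.994·0.63080 = 0.62701 g/L.

0.627 g/L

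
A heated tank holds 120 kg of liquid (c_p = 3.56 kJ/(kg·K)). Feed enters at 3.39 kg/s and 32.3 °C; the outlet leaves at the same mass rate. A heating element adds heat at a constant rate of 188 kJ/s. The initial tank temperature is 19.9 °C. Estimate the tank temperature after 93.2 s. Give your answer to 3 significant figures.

M c_p dT/dt = ṁ c_p (T_in − T) + Q̇.
Rearrange: dT/dt = (T_ss − T)/τ with τ = M/ṁ = 35.398 s and T_ss = T_in + Q̇/(ṁ c_p) = 47.878 °C.
T approaches T_ss exponentially: T(t) = T_ss + (T₀ − T_ss) e^(−t/τ).
T(93.2) = 47.878 + (-27.978)·e^(−93.2/35.398) = 47.878 + (-27.978)·0.071870 = 45.867 °C.

45.9 °C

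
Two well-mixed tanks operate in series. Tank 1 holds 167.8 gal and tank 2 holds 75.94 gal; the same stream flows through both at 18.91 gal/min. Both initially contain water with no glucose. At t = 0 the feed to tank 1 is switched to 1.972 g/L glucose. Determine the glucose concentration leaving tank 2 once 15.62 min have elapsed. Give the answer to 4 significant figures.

Time constants: τᵢ = Vᵢ/Q for each well-mixed tank.
τ₁ = 167.8/18.91 = 8.87361 min; τ₂ = 75.94/18.91 = 4.01586 min.
Solving the cascade with C₁(0)=C₂(0)=0 gives C₂(t) = C_in[1 − (τ₁ e^(−t/τ₁) − τ₂ e^(−t/τ₂))/(τ₁ − τ₂)].
At t = 15.62: e^(−t/τ₁) = 0.171998, e^(−t/τ₂) = 0.0204541.
C₂ = 1.972·[1 − (8.87361·0.171998 − 4.01586·0.0204541)/(4.85775)] = 1.972·0.702723 = 1.38577 g/L.

1.386 g/L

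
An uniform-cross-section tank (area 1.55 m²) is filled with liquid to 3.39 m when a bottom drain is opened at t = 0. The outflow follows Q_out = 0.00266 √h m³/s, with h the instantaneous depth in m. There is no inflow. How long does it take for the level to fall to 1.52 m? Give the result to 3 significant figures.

Volume balance on the tank: A dh/dt = −0.00266 √h.
Separate and integrate: 2(√h − √h₀) = −(0.00266/A) t.
t = 2A(√h₀ − √h)/0.00266 = 2·1.55·(√3.39 − √1.52)/0.00266
  = 3.1000 × (1.8412 − 1.2329) / 0.00266 = 708.94 s.

709 s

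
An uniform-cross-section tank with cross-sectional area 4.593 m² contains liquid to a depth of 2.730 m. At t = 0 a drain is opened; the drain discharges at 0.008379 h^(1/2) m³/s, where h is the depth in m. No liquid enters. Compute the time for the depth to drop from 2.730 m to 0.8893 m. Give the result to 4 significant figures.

777.6 s

With no inflow, A dh/dt = −0.008379 √h.
∫ h^(−1/2) dh = −(0.008379/A) ∫ dt, giving 2√h = 2√h₀ − (0.008379/A) t.
t = 2A(√h₀ − √h)/0.008379 = 2·4.593·(√2.730 − √0.8893)/0.008379
  = 9.18600 × (1.65227 − 0.943027) / 0.008379 = 777.553 s.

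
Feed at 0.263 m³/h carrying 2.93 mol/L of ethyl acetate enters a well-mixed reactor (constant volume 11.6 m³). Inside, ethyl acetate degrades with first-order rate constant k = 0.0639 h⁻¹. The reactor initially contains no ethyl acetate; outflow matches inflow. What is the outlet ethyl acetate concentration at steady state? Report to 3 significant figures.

0.767 mol/L

Species balance: V dC/dt = Q C_in − Q C − k V C.
Steady state (dC/dt = 0): C_ss = Q C_in/(Q + kV) = C_in/(1 + kV/Q).
C_ss = 0.263·2.93/(0.263 + 0.0639·11.6) = 0.77059/1.0042 = 0.76734 mol/L.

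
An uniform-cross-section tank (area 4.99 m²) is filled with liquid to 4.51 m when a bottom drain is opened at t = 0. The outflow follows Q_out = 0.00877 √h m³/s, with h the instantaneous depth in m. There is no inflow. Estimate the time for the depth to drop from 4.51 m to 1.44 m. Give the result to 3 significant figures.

A dh/dt = −Q_out = −0.00877 √h.
Separate and integrate: 2(√h − √h₀) = −(0.00877/A) t.
t = 2A(√h₀ − √h)/0.00877 = 2·4.99·(√4.51 − √1.44)/0.00877
  = 9.9800 × (2.1237 − 1.2000) / 0.00877 = 1051.1 s.

1050 s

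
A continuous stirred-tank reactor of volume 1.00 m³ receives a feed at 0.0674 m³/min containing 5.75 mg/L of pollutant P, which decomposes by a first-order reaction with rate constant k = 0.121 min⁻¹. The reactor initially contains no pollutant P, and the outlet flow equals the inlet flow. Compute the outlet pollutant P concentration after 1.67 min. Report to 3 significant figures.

0.555 mg/L

Species balance: V dC/dt = Q C_in − Q C − k V C.
This is linear with rate a = Q/V + k = 0.18840 min⁻¹.
C_ss = Q C_in/(Q + kV) = 2.0571 mg/L; C(t) = C_ss + (C₀ − C_ss) e^(−a t).
C(1.67) = 2.0571 + (-2.0571)·e^(−0.18840·1.67) = 2.0571 + (-2.0571)·0.73006 = 0.55528 mg/L.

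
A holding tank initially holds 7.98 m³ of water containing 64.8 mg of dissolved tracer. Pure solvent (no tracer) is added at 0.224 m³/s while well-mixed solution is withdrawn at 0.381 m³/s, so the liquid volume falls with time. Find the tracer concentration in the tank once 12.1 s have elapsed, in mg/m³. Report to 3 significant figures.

Total volume: dV/dt = Q_in − Q_out = -0.15700 m³/s, so V(t) = 7.98 − 0.15700 t and V(12.1) = 6.0803 m³.
No tracer enters, so dm/dt = −Q_out · (m/V).
Separate: dm/m = −Q_out dt/V(t) ⇒ ln(m/m₀) = −(Q_out/(Q_in−Q_out)) ln(V/V₀).
m = m₀ (V₀/V)^(Q_out/(Q_in−Q_out)) = 64.8 × (7.98/6.0803)^(-2.4268) = 33.499 mg.
C = m/V = 33.499/6.0803 = 5.5094 mg/m³.

5.51 mg/m³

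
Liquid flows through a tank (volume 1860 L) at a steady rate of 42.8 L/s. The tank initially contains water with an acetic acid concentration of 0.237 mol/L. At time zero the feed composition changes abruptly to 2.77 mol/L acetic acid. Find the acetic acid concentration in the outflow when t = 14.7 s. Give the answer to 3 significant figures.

0.964 mol/L

Unsteady species balance (constant V, well mixed): V dC/dt = Q(C_in − C).
Time constant τ = V/Q = 1860/42.8 = 43.458 s.
C approaches C_in exponentially: C(t) = C_in + (C₀ − C_in) e^(−t/τ).
C(14.7) = 2.77 + (0.237 − 2.77)·e^(−14.7/43.458) = 2.77 + (-2.5330)·0.71301 = 0.96394 mol/L.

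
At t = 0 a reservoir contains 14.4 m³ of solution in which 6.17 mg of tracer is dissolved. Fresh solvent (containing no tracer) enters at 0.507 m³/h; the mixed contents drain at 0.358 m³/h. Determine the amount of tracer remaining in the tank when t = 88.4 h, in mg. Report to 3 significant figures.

Let m(t) be the amount of tracer. Volume: V(t) = V₀ + (Q_in − Q_out) t = 14.4 + 0.14900 t; V(88.4) = 27.572 m³.
Solute balance: dm/dt = 0 − Q_out C = −Q_out m/V(t).
dm/m = −Q_out dt/(V₀ + 0.14900 t); integrating gives ln(m/m₀) = −(Q_out/(Q_in−Q_out)) ln(V/V₀).
m = m₀ (V₀/V)^(Q_out/(Q_in−Q_out)) = 6.17 × (14.4/27.572)^(2.4027) = 1.2957 mg.

1.30 mg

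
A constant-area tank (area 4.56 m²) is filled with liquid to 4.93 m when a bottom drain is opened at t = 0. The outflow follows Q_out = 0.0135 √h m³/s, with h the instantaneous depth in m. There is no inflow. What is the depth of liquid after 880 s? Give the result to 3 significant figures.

0.842 m

A dh/dt = −Q_out = −0.0135 √h.
Separate and integrate: 2(√h − √h₀) = −(0.0135/A) t.
√h = √4.93 − 0.0135·880/(2·4.56) = 2.2204 − 1.3026 = 0.91773.
h = 0.91773² = 0.84223 m.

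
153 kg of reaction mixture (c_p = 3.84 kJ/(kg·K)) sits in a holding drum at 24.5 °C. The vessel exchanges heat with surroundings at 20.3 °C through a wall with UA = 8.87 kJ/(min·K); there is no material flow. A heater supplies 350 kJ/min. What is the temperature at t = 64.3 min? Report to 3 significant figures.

M c_p dT/dt = −UA(T − T_amb) + Q̇.
dT/dt = (T_ss − T)/τ with T_ss = T_amb + Q̇/UA = 20.3 + 350/8.87 = 59.759 °C, τ = M c_p/UA = 153·3.84/8.87 = 66.237 min.
Solution: T(t) = T_ss + (T₀ − T_ss) e^(−t/τ).
T(64.3) = 59.759 + (-35.259)·0.37879 = 46.403 °C.

46.4 °C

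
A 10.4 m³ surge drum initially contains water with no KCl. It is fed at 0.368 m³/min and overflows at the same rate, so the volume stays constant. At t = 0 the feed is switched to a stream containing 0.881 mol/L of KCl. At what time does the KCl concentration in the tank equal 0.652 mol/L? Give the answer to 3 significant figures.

Accumulation = in − out for the solute gives V dC/dt = Q(C_in − C), so τ = V/Q = 28.261 min.
C(t) = C_in + (C₀ − C_in) e^(−t/τ). Set C = 0.652 and solve for t:
e^(−t/τ) = (C − C_in)/(C₀ − C_in) = (0.652 − 0.881)/(0 − 0.881) = 0.25993
t = −τ ln(…) = 28.261 × 1.3473 = 38.077 min.

38.1 min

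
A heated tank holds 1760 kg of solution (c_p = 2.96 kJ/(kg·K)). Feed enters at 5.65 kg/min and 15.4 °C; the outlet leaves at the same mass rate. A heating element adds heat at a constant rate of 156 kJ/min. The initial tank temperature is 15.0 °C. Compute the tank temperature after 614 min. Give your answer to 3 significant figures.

M c_p dT/dt = ṁ c_p (T_in − T) + Q̇.
τ = M/ṁ = 311.50 min; T_ss = T_in + Q̇/(ṁ c_p) = 15.4 + 156/(5.65·2.96) = 24.728 °C.
Integrating: T(t) = T_ss + (T₀ − T_ss) e^(−t/τ).
T(614) = 24.728 + (-9.7279)·e^(−614/311.50) = 24.728 + (-9.7279)·0.13931 = 23.373 °C.

23.4 °C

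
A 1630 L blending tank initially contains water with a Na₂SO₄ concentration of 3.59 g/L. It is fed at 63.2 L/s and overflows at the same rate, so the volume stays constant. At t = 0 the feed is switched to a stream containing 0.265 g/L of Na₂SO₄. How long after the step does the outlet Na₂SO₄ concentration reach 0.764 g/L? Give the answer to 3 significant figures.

Species balance: V dC/dt = Q(C_in − C) ⇒ τ = V/Q = 25.791 s.
C(t) = C_in + (C₀ − C_in) e^(−t/τ). Set C = 0.764 and solve for t:
e^(−t/τ) = (C − C_in)/(C₀ − C_in) = (0.764 − 0.265)/(3.59 − 0.265) = 0.15008
t = −τ ln(…) = 25.791 × 1.8966 = 48.916 s.

48.9 s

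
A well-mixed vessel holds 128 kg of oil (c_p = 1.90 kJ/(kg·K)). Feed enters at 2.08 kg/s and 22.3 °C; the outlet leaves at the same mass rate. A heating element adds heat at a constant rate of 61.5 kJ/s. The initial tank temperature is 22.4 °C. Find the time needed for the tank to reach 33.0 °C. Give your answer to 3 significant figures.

71.2 s

Heat balance on the well-mixed liquid: M c_p dT/dt = ṁ c_p (T_in − T) + 61.5.
τ = M/ṁ = 61.538 s; T_ss = T_in + Q̇/(ṁ c_p) = 37.862 °C.
T(t) = T_ss + (T₀ − T_ss) e^(−t/τ). Set T = 33.0:
e^(−t/τ) = (33.0 − 37.862)/(22.4 − 37.862) = 0.31444
t = −61.538 · ln(0.31444) = 71.198 s.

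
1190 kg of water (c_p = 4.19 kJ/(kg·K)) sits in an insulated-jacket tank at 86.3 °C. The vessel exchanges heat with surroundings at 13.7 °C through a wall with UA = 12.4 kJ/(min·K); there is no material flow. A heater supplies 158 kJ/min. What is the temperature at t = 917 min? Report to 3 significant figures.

Unsteady energy balance on the tank contents: M c_p dT/dt = −UA(T − T_amb) + Q̇.
dT/dt = (T_ss − T)/τ with T_ss = T_amb + Q̇/UA = 13.7 + 158/12.4 = 26.442 °C, τ = M c_p/UA = 1190·4.19/12.4 = 402.10 min.
T approaches T_ss exponentially: T(t) = T_ss + (T₀ − T_ss) e^(−t/τ).
T(917) = 26.442 + (59.858)·0.10223 = 32.561 °C.

32.6 °C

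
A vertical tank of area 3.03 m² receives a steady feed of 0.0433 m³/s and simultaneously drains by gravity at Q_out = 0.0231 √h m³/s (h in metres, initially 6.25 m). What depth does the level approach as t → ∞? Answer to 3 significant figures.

3.51 m

Level balance: A dh/dt = 0.0433 − 0.0231 √h. Setting dh/dt = 0:
Q_in = 0.0231 √h_ss ⇒ √h_ss = 0.0433/0.0231 = 1.8745.
h_ss = 1.8745² = 3.5136 m. (Since h₀ = 6.25 m > h_ss, the level will fall toward this value.)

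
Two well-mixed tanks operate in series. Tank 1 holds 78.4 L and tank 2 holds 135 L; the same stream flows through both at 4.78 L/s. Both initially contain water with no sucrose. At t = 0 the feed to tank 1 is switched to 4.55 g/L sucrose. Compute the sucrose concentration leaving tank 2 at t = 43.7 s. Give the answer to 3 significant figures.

Each tank obeys Vᵢ dCᵢ/dt = Q(Cᵢ₋₁ − Cᵢ), so τᵢ = Vᵢ/Q.
τ₁ = 78.4/4.78 = 16.402 s; τ₂ = 135/4.78 = 28.243 s.
Solving the cascade with C₁(0)=C₂(0)=0 gives C₂(t) = C_in[1 − (τ₁ e^(−t/τ₁) − τ₂ e^(−t/τ₂))/(τ₁ − τ₂)].
At t = 43.7: e^(−t/τ₁) = 0.069644, e^(−t/τ₂) = 0.21282.
C₂ = 4.55·[1 − (16.402·0.069644 − 28.243·0.21282)/(-11.841)] = 4.55·0.58886 = 2.6793 g/L.

2.68 g/L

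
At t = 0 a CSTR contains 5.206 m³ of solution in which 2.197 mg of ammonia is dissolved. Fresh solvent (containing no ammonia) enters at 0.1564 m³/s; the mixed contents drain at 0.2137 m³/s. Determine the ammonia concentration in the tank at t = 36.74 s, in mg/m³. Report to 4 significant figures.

Let m(t) be the amount of ammonia. Volume: V(t) = V₀ + (Q_in − Q_out) t = 5.206 − 0.0573000 t; V(36.74) = 3.10080 m³.
No ammonia enters, so dm/dt = −Q_out · (m/V).
Separate: dm/m = −Q_out dt/V(t) ⇒ ln(m/m₀) = −(Q_out/(Q_in−Q_out)) ln(V/V₀).
m = m₀ (V₀/V)^(Q_out/(Q_in−Q_out)) = 2.197 × (5.206/3.10080)^(-3.72949) = 0.318112 mg.
C = m/V = 0.318112/3.10080 = 0.102590 mg/m³.

0.1026 mg/m³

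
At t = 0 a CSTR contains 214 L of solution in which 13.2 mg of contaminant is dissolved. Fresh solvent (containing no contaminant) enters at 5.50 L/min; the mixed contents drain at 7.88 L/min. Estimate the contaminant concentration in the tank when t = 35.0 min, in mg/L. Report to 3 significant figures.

0.0197 mg/L

Let m(t) be the amount of contaminant. Volume: V(t) = V₀ + (Q_in − Q_out) t = 214 − 2.3800 t; V(35.0) = 130.70 L.
Solute balance: dm/dt = 0 − Q_out C = −Q_out m/V(t).
Separate: dm/m = −Q_out dt/V(t) ⇒ ln(m/m₀) = −(Q_out/(Q_in−Q_out)) ln(V/V₀).
m = m₀ (V₀/V)^(Q_out/(Q_in−Q_out)) = 13.2 × (214/130.70)^(-3.3109) = 2.5798 mg.
C = m/V = 2.5798/130.70 = 0.019738 mg/L.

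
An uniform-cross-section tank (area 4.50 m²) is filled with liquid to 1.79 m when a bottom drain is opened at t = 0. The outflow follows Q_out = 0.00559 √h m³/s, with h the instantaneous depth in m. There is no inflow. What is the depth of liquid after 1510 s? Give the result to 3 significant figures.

0.160 m

Accumulation of liquid (constant cross-section A): A dh/dt = −0.00559 √h.
Separate and integrate: 2(√h − √h₀) = −(0.00559/A) t.
√h = √1.79 − 0.00559·1510/(2·4.50) = 1.3379 − 0.93788 = 0.40003.
h = 0.40003² = 0.16002 m.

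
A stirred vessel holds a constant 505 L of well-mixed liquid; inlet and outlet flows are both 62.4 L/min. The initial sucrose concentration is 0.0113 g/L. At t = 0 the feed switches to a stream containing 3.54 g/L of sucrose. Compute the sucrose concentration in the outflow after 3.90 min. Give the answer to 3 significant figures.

Transient balance on the dissolved component: V dC/dt = Q(C_in − C).
Time constant τ = V/Q = 505/62.4 = 8.0929 min.
This is linear first-order; C(t) = C_in + (C₀ − C_in) e^(−t/τ).
C(3.90) = 3.54 + (0.0113 − 3.54)·e^(−3.90/8.0929) = 3.54 + (-3.5287)·0.61761 = 1.3606 g/L.

1.36 g/L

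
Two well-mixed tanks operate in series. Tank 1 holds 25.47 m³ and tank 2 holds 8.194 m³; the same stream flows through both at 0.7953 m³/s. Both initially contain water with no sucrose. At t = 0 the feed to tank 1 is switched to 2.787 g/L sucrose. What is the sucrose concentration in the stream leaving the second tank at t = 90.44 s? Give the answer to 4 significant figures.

2.543 g/L

Each tank obeys Vᵢ dCᵢ/dt = Q(Cᵢ₋₁ − Cᵢ), so τᵢ = Vᵢ/Q.
τ₁ = 25.47/0.7953 = 32.0257 s; τ₂ = 8.194/0.7953 = 10.3030 s.
Tank 1: C₁ = C_in(1 − e^(−t/τ₁)). Tank 2 (τ₁ ≠ τ₂): C₂ = C_in[1 − (τ₁ e^(−t/τ₁) − τ₂ e^(−t/τ₂))/(τ₁ − τ₂)].
At t = 90.44: e^(−t/τ₁) = 0.0593688, e^(−t/τ₂) = 0.000154086.
C₂ = 2.787·[1 − (32.0257·0.0593688 − 10.3030·0.000154086)/(21.7226)] = 2.787·0.912546 = 2.54326 g/L.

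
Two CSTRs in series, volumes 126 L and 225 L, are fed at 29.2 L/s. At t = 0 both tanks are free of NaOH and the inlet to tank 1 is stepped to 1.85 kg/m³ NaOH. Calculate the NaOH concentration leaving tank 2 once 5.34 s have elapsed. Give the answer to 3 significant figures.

Time constants: τᵢ = Vᵢ/Q for each well-mixed tank.
τ₁ = 126/29.2 = 4.3151 s; τ₂ = 225/29.2 = 7.7055 s.
Solving the cascade with C₁(0)=C₂(0)=0 gives C₂(t) = C_in[1 − (τ₁ e^(−t/τ₁) − τ₂ e^(−t/τ₂))/(τ₁ − τ₂)].
At t = 5.34: e^(−t/τ₁) = 0.29010, e^(−t/τ₂) = 0.50007.
C₂ = 1.85·[1 − (4.3151·0.29010 − 7.7055·0.50007)/(-3.3904)] = 1.85·0.23270 = 0.43050 kg/m³.

0.431 kg/m³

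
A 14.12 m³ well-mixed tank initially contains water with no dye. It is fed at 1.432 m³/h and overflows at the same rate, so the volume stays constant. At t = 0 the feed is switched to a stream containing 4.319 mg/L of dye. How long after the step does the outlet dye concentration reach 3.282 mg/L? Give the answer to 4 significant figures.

14.07 h

Species balance: V dC/dt = Q(C_in − C) ⇒ τ = V/Q = 9.86034 h.
C(t) = C_in + (C₀ − C_in) e^(−t/τ). Set C = 3.282 and solve for t:
e^(−t/τ) = (C − C_in)/(C₀ − C_in) = (3.282 − 4.319)/(0 − 4.319) = 0.240102
t = −τ ln(…) = 9.86034 × 1.42669 = 14.0677 h.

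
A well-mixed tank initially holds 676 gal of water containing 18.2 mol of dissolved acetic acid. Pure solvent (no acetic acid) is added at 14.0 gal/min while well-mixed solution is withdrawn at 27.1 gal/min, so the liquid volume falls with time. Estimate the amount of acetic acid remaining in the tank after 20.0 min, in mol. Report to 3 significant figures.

Let m(t) be the amount of acetic acid. Volume: V(t) = V₀ + (Q_in − Q_out) t = 676 − 13.100 t; V(20.0) = 414.00 gal.
No acetic acid enters, so dm/dt = −Q_out · (m/V).
dm/m = −Q_out dt/(V₀ − 13.100 t); integrating gives ln(m/m₀) = −(Q_out/(Q_in−Q_out)) ln(V/V₀).
m = m₀ (V₀/V)^(Q_out/(Q_in−Q_out)) = 18.2 × (676/414.00)^(-2.0687) = 6.6001 mol.

6.60 mol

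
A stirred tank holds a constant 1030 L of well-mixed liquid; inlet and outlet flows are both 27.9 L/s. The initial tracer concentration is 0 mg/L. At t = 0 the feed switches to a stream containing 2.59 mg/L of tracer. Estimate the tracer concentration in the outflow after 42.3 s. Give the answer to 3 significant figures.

Species balance on the tank: V dC/dt = Q(C_in − C).
So dC/dt = (C_in − C)/τ with τ = V/Q = 1030/27.9 = 36.918 s.
This is linear first-order; C(t) = C_in + (C₀ − C_in) e^(−t/τ).
C(42.3) = 2.59 + (0 − 2.59)·e^(−42.3/36.918) = 2.59 + (-2.5900)·0.31797 = 1.7665 mg/L.

1.77 mg/L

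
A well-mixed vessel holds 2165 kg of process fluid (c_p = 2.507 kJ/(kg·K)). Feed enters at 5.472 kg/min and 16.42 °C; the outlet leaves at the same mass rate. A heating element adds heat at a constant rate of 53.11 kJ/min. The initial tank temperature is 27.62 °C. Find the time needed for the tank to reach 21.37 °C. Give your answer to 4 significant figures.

Energy balance: M c_p dT/dt = ṁ c_p (T_in − T) + 53.11.
τ = M/ṁ = 395.651 min; T_ss = T_in + Q̇/(ṁ c_p) = 20.2915 °C.
T(t) = T_ss + (T₀ − T_ss) e^(−t/τ). Set T = 21.37:
e^(−t/τ) = (21.37 − 20.2915)/(27.62 − 20.2915) = 0.147169
t = −395.651 · ln(0.147169) = 758.136 min.

758.1 min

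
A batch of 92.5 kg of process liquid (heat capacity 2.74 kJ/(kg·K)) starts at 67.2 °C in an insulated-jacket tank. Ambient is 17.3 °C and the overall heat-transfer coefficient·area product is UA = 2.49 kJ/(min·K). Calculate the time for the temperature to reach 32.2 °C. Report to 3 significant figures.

M c_p dT/dt = −UA(T − T_amb).
τ = M c_p/UA = 101.79 min; T_ss = T_amb = 17.300 °C.
T(t) = T_ss + (T₀ − T_ss)e^(−t/τ); set T = 32.2:
t = −τ ln[(T − T_ss)/(T₀ − T_ss)] = −101.79 · ln(0.29860) = 123.03 min.

123 min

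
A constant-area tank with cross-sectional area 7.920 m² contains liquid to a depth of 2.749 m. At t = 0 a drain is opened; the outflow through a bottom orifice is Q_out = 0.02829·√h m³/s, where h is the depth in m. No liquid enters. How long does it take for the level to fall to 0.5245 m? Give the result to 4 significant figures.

With no inflow, A dh/dt = −0.02829 √h.
This is separable: 2 d(√h)/dt = −0.02829/A, so √h = √h₀ − (0.02829/(2A)) t.
t = 2A(√h₀ − √h)/0.02829 = 2·7.920·(√2.749 − √0.5245)/0.02829
  = 15.8400 × (1.65801 − 0.724224) / 0.02829 = 522.842 s.

522.8 s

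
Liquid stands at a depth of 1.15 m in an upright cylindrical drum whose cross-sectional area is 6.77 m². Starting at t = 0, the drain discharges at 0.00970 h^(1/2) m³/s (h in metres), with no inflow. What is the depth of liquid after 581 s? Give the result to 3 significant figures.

Unsteady balance on liquid volume: A dh/dt = −0.00970 √h.
∫ h^(−1/2) dh = −(0.00970/A) ∫ dt, giving 2√h = 2√h₀ − (0.00970/A) t.
√h = √1.15 − 0.00970·581/(2·6.77) = 1.0724 − 0.41623 = 0.65615.
h = 0.65615² = 0.43054 m.

0.431 m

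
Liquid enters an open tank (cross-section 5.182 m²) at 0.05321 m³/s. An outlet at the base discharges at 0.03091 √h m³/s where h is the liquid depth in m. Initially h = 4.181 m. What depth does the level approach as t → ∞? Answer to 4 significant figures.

A dh/dt = Q_in − 0.03091 √h. Steady state requires inflow = outflow:
Q_in = 0.03091 √h_ss ⇒ √h_ss = 0.05321/0.03091 = 1.72145.
h_ss = 1.72145² = 2.96339 m. (Since h₀ = 4.181 m > h_ss, the level will fall toward this value.)

2.963 m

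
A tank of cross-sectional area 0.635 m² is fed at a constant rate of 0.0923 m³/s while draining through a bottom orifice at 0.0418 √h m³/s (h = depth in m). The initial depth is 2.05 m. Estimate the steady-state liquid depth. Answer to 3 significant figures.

4.88 m

A dh/dt = Q_in − 0.0418 √h. Steady state requires inflow = outflow:
Q_in = 0.0418 √h_ss ⇒ √h_ss = 0.0923/0.0418 = 2.2081.
h_ss = 2.2081² = 4.8759 m. (Since h₀ = 2.05 m < h_ss, the level will rise toward this value.)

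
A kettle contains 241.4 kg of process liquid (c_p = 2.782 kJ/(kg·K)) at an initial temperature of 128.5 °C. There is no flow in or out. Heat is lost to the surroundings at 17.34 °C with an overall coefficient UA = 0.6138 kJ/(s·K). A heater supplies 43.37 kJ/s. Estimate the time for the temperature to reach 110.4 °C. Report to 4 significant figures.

M c_p dT/dt = −UA(T − T_amb) + Q̇.
τ = M c_p/UA = 1094.13 s; T_ss = T_amb + Q̇/UA = 17.34 + 43.37/0.6138 = 87.9982 °C.
T(t) = T_ss + (T₀ − T_ss)e^(−t/τ); set T = 110.4:
t = −τ ln[(T − T_ss)/(T₀ − T_ss)] = −1094.13 · ln(0.553106) = 647.947 s.

647.9 s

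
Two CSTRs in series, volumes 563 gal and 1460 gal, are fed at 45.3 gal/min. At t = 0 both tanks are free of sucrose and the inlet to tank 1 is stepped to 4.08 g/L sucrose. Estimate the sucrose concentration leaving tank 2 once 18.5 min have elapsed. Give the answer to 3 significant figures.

Species balance on tank i: dCᵢ/dt = (Cᵢ₋₁ − Cᵢ)/τᵢ with τᵢ = Vᵢ/Q.
τ₁ = 563/45.3 = 12.428 min; τ₂ = 1460/45.3 = 32.230 min.
Solving the cascade with C₁(0)=C₂(0)=0 gives C₂(t) = C_in[1 − (τ₁ e^(−t/τ₁) − τ₂ e^(−t/τ₂))/(τ₁ − τ₂)].
At t = 18.5: e^(−t/τ₁) = 0.22570, e^(−t/τ₂) = 0.56326.
C₂ = 4.08·[1 − (12.428·0.22570 − 32.230·0.56326)/(-19.801)] = 4.08·0.22487 = 0.91745 g/L.

0.917 g/L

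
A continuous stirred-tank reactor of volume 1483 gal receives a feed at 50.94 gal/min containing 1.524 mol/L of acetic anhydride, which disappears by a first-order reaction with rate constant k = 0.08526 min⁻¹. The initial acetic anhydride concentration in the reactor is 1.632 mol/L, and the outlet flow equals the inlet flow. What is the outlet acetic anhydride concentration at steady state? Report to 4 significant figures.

0.4377 mol/L

Species balance: V dC/dt = Q C_in − Q C − k V C.
Steady state (dC/dt = 0): C_ss = Q C_in/(Q + kV) = C_in/(1 + kV/Q).
C_ss = 50.94·1.524/(50.94 + 0.08526·1483) = 77.6326/177.381 = 0.437661 mol/L.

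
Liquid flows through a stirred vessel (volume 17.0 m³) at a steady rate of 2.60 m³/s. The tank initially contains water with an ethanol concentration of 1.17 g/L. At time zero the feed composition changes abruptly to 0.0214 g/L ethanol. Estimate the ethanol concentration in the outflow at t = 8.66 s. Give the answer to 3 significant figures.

0.327 g/L

Transient balance on the dissolved component: V dC/dt = Q(C_in − C).
Time constant τ = V/Q = 17.0/2.60 = 6.5385 s.
Solution: C(t) = C_in + (C₀ − C_in) e^(−t/τ).
C(8.66) = 0.0214 + (1.17 − 0.0214)·e^(−8.66/6.5385) = 0.0214 + (1.1486)·0.26594 = 0.32686 g/L.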